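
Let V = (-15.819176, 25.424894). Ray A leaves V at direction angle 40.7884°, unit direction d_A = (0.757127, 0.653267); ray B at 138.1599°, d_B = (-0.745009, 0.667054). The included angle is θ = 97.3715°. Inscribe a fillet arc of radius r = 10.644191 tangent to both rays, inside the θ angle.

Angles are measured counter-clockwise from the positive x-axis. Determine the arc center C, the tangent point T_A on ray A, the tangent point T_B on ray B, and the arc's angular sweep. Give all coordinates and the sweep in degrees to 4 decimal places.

center=(-15.6891,39.5958) T_A=(-8.7356,31.5368) T_B=(-22.7894,31.6657) sweep=82.6285

bisector direction at 89.4742° = (0.009178,0.999958)
center distance |VC| = r/sin(θ/2) = 10.644191/sin(48.6857°) = 14.171471
C = V + |VC|·bis = (-15.6891,39.5958)
T_A = V + ((C−V)·d_A)·d_A = V + 9.3558·d_A = (-8.7356,31.5368)
T_B = V + ((C−V)·d_B)·d_B = V + 9.3558·d_B = (-22.7894,31.6657)
sweep = 180° − θ = 82.6285°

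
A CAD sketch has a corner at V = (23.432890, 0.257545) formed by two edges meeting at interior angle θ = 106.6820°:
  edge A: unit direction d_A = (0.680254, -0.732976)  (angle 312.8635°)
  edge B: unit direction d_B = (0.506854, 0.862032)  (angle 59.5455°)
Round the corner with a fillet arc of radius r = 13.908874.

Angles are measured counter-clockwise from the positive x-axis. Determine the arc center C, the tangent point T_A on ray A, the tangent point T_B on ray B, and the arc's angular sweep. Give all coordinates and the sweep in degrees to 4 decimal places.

bisector direction at 6.2045° = (0.994142,0.108077)
center distance |VC| = r/sin(θ/2) = 13.908874/sin(53.3410°) = 17.338345
C = V + |VC|·bis = (40.6697,2.1314)
T_A = V + ((C−V)·d_A)·d_A = V + 10.3519·d_A = (30.4748,-7.3301)
T_B = V + ((C−V)·d_B)·d_B = V + 10.3519·d_B = (28.6798,9.1812)
sweep = 180° − θ = 73.3180°

center=(40.6697,2.1314) T_A=(30.4748,-7.3301) T_B=(28.6798,9.1812) sweep=73.3180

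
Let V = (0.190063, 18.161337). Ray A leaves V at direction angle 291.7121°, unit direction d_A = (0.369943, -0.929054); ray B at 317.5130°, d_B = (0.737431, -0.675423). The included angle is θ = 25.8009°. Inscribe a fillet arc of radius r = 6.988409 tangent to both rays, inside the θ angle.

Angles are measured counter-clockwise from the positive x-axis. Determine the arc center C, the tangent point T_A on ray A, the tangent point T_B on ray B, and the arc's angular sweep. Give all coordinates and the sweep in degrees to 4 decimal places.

center=(17.9703,-7.6006) T_A=(11.4777,-10.1859) T_B=(22.6905,-2.4471) sweep=154.1991

bisector direction at 304.6126° = (0.568024,-0.823012)
center distance |VC| = r/sin(θ/2) = 6.988409/sin(12.9004°) = 31.301974
C = V + |VC|·bis = (17.9703,-7.6006)
T_A = V + ((C−V)·d_A)·d_A = V + 30.5119·d_A = (11.4777,-10.1859)
T_B = V + ((C−V)·d_B)·d_B = V + 30.5119·d_B = (22.6905,-2.4471)
sweep = 180° − θ = 154.1991°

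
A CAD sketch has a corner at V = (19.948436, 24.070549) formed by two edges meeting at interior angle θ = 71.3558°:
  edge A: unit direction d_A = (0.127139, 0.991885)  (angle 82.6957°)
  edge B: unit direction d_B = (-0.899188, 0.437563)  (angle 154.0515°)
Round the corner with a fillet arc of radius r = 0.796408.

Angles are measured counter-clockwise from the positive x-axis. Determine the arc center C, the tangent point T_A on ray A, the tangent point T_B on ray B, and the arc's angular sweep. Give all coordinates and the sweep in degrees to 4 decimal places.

center=(19.2995,25.2720) T_A=(20.0895,25.1708) T_B=(18.9510,24.5559) sweep=108.6442

bisector direction at 118.3736° = (-0.475219,0.879868)
center distance |VC| = r/sin(θ/2) = 0.796408/sin(35.6779°) = 1.365518
C = V + |VC|·bis = (19.2995,25.2720)
T_A = V + ((C−V)·d_A)·d_A = V + 1.1092·d_A = (20.0895,25.1708)
T_B = V + ((C−V)·d_B)·d_B = V + 1.1092·d_B = (18.9510,24.5559)
sweep = 180° − θ = 108.6442°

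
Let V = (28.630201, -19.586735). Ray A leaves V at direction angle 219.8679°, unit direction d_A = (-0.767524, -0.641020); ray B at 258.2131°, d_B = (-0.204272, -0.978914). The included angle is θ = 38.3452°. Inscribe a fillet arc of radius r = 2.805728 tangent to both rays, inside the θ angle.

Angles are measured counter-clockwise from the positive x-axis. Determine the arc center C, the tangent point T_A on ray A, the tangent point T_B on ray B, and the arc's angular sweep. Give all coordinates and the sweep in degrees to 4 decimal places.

center=(24.2353,-26.9128) T_A=(22.4368,-24.7594) T_B=(26.9819,-27.4860) sweep=141.6548

bisector direction at 239.0405° = (-0.514432,-0.857531)
center distance |VC| = r/sin(θ/2) = 2.805728/sin(19.1726°) = 8.543240
C = V + |VC|·bis = (24.2353,-26.9128)
T_A = V + ((C−V)·d_A)·d_A = V + 8.0694·d_A = (22.4368,-24.7594)
T_B = V + ((C−V)·d_B)·d_B = V + 8.0694·d_B = (26.9819,-27.4860)
sweep = 180° − θ = 141.6548°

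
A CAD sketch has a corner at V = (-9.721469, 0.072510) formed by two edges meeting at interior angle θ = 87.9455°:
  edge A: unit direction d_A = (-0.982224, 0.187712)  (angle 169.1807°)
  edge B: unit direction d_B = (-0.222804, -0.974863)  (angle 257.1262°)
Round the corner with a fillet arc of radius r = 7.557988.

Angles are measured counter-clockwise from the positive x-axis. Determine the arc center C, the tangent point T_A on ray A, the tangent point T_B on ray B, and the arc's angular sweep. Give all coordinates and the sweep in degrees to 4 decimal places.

bisector direction at 213.1534° = (-0.837209,-0.546883)
center distance |VC| = r/sin(θ/2) = 7.557988/sin(43.9727°) = 10.885513
C = V + |VC|·bis = (-18.8349,-5.8806)
T_A = V + ((C−V)·d_A)·d_A = V + 7.8340·d_A = (-17.4162,1.5430)
T_B = V + ((C−V)·d_B)·d_B = V + 7.8340·d_B = (-11.4669,-7.5645)
sweep = 180° − θ = 92.0545°

center=(-18.8349,-5.8806) T_A=(-17.4162,1.5430) T_B=(-11.4669,-7.5645) sweep=92.0545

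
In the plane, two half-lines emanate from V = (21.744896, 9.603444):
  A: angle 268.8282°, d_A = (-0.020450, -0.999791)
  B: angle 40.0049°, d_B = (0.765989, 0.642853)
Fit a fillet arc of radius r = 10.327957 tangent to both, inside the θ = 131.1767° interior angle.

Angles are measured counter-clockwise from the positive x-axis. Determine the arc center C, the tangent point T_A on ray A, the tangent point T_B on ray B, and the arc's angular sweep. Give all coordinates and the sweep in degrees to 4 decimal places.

bisector direction at 334.4166° = (0.901957,-0.431825)
center distance |VC| = r/sin(θ/2) = 10.327957/sin(65.5884°) = 11.341930
C = V + |VC|·bis = (31.9748,4.7057)
T_A = V + ((C−V)·d_A)·d_A = V + 4.6875·d_A = (21.6490,4.9169)
T_B = V + ((C−V)·d_B)·d_B = V + 4.6875·d_B = (25.3355,12.6168)
sweep = 180° − θ = 48.8233°

center=(31.9748,4.7057) T_A=(21.6490,4.9169) T_B=(25.3355,12.6168) sweep=48.8233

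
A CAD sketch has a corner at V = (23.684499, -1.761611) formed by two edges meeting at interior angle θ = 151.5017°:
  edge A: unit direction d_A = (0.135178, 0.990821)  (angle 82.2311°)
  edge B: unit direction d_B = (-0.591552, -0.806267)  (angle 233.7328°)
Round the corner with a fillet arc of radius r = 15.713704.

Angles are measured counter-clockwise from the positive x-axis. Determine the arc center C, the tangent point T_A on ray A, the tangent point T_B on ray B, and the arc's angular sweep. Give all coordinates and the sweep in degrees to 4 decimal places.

center=(8.6545,4.3164) T_A=(24.2239,2.1923) T_B=(21.3239,-4.9790) sweep=28.4983

bisector direction at 157.9819° = (-0.927066,0.374899)
center distance |VC| = r/sin(θ/2) = 15.713704/sin(75.7508°) = 16.212488
C = V + |VC|·bis = (8.6545,4.3164)
T_A = V + ((C−V)·d_A)·d_A = V + 3.9905·d_A = (24.2239,2.1923)
T_B = V + ((C−V)·d_B)·d_B = V + 3.9905·d_B = (21.3239,-4.9790)
sweep = 180° − θ = 28.4983°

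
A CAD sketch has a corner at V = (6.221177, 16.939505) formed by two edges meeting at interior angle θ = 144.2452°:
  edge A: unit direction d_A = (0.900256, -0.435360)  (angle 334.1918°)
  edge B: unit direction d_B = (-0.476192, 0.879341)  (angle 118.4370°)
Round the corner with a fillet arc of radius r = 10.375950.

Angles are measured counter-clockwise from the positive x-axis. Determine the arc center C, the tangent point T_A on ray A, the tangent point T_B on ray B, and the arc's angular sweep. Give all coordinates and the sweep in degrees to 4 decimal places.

center=(13.7514,24.8234) T_A=(9.2342,15.4824) T_B=(4.6274,19.8825) sweep=35.7548

bisector direction at 46.3144° = (0.690701,0.723141)
center distance |VC| = r/sin(θ/2) = 10.375950/sin(72.1226°) = 10.902365
C = V + |VC|·bis = (13.7514,24.8234)
T_A = V + ((C−V)·d_A)·d_A = V + 3.3468·d_A = (9.2342,15.4824)
T_B = V + ((C−V)·d_B)·d_B = V + 3.3468·d_B = (4.6274,19.8825)
sweep = 180° − θ = 35.7548°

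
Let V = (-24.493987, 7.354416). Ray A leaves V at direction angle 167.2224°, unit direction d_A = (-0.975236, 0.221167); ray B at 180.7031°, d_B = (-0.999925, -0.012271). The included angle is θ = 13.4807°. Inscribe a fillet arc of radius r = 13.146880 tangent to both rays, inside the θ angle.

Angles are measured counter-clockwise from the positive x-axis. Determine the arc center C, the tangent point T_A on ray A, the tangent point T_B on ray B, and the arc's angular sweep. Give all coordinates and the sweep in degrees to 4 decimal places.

center=(-135.8849,19.1353) T_A=(-132.9772,31.9566) T_B=(-135.7235,5.9894) sweep=166.5193

bisector direction at 173.9627° = (-0.994454,0.105175)
center distance |VC| = r/sin(θ/2) = 13.146880/sin(6.7404°) = 112.012136
C = V + |VC|·bis = (-135.8849,19.1353)
T_A = V + ((C−V)·d_A)·d_A = V + 111.2379·d_A = (-132.9772,31.9566)
T_B = V + ((C−V)·d_B)·d_B = V + 111.2379·d_B = (-135.7235,5.9894)
sweep = 180° − θ = 166.5193°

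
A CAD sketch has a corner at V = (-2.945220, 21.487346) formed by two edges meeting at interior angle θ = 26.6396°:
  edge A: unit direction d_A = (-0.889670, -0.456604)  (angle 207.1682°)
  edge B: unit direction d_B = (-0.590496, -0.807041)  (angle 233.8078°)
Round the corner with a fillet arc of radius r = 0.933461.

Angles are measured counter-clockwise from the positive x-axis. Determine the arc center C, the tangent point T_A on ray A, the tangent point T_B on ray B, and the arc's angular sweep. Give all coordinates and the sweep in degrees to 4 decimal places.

bisector direction at 220.4880° = (-0.760542,-0.649289)
center distance |VC| = r/sin(θ/2) = 0.933461/sin(13.3198°) = 4.051726
C = V + |VC|·bis = (-6.0267,18.8566)
T_A = V + ((C−V)·d_A)·d_A = V + 3.9427·d_A = (-6.4529,19.6871)
T_B = V + ((C−V)·d_B)·d_B = V + 3.9427·d_B = (-5.2734,18.3054)
sweep = 180° − θ = 153.3604°

center=(-6.0267,18.8566) T_A=(-6.4529,19.6871) T_B=(-5.2734,18.3054) sweep=153.3604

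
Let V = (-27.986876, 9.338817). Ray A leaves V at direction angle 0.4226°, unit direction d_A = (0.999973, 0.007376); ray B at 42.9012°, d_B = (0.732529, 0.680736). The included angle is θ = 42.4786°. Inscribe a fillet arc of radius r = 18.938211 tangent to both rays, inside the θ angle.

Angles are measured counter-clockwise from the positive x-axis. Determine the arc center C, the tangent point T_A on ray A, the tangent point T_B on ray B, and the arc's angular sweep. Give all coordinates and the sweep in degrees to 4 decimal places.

bisector direction at 21.6619° = (0.929378,0.369129)
center distance |VC| = r/sin(θ/2) = 18.938211/sin(21.2393°) = 52.277378
C = V + |VC|·bis = (20.5986,28.6359)
T_A = V + ((C−V)·d_A)·d_A = V + 48.7265·d_A = (20.7383,9.6982)
T_B = V + ((C−V)·d_B)·d_B = V + 48.7265·d_B = (7.7067,42.5087)
sweep = 180° − θ = 137.5214°

center=(20.5986,28.6359) T_A=(20.7383,9.6982) T_B=(7.7067,42.5087) sweep=137.5214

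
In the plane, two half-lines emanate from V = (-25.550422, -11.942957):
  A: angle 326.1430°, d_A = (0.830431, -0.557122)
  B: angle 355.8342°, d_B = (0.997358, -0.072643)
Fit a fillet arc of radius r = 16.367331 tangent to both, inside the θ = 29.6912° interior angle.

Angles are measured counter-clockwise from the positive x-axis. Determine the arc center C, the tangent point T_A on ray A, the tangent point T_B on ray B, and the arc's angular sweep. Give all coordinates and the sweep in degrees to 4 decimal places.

bisector direction at 340.9886° = (0.945454,-0.325756)
center distance |VC| = r/sin(θ/2) = 16.367331/sin(14.8456°) = 63.881201
C = V + |VC|·bis = (34.8463,-32.7527)
T_A = V + ((C−V)·d_A)·d_A = V + 61.7488·d_A = (25.7277,-46.3446)
T_B = V + ((C−V)·d_B)·d_B = V + 61.7488·d_B = (36.0353,-16.4286)
sweep = 180° − θ = 150.3088°

center=(34.8463,-32.7527) T_A=(25.7277,-46.3446) T_B=(36.0353,-16.4286) sweep=150.3088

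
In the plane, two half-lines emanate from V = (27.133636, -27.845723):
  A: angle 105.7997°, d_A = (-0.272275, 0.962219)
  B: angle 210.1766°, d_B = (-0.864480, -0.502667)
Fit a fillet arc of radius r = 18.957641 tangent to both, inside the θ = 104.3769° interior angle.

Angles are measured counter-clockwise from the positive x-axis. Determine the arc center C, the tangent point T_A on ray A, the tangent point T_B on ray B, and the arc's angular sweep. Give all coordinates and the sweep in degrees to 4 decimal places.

center=(4.8867,-18.8520) T_A=(23.1281,-13.6903) T_B=(14.4161,-35.2405) sweep=75.6231

bisector direction at 157.9882° = (-0.927106,0.374798)
center distance |VC| = r/sin(θ/2) = 18.957641/sin(52.1885°) = 23.996059
C = V + |VC|·bis = (4.8867,-18.8520)
T_A = V + ((C−V)·d_A)·d_A = V + 14.7112·d_A = (23.1281,-13.6903)
T_B = V + ((C−V)·d_B)·d_B = V + 14.7112·d_B = (14.4161,-35.2405)
sweep = 180° − θ = 75.6231°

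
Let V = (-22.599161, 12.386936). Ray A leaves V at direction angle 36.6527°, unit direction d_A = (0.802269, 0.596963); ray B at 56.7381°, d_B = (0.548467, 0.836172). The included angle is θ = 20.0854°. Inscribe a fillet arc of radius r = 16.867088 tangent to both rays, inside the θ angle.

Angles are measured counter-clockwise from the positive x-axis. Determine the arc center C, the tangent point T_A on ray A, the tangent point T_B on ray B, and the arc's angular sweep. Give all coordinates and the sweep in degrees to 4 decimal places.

center=(43.7422,82.7754) T_A=(53.8112,69.2434) T_B=(29.6384,92.0264) sweep=159.9146

bisector direction at 46.6954° = (0.685877,0.727718)
center distance |VC| = r/sin(θ/2) = 16.867088/sin(10.0427°) = 96.724902
C = V + |VC|·bis = (43.7422,82.7754)
T_A = V + ((C−V)·d_A)·d_A = V + 95.2429·d_A = (53.8112,69.2434)
T_B = V + ((C−V)·d_B)·d_B = V + 95.2429·d_B = (29.6384,92.0264)
sweep = 180° − θ = 159.9146°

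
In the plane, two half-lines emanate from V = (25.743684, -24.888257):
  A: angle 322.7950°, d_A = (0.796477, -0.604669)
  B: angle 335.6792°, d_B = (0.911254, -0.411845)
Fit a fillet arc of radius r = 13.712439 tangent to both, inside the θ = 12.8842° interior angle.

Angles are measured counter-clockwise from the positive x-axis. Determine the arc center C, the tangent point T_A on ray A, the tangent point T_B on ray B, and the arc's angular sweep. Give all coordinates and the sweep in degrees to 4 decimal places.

center=(130.7622,-87.3997) T_A=(122.4707,-98.3213) T_B=(136.4096,-74.9042) sweep=167.1158

bisector direction at 329.2371° = (0.859291,-0.511487)
center distance |VC| = r/sin(θ/2) = 13.712439/sin(6.4421°) = 122.215225
C = V + |VC|·bis = (130.7622,-87.3997)
T_A = V + ((C−V)·d_A)·d_A = V + 121.4435·d_A = (122.4707,-98.3213)
T_B = V + ((C−V)·d_B)·d_B = V + 121.4435·d_B = (136.4096,-74.9042)
sweep = 180° − θ = 167.1158°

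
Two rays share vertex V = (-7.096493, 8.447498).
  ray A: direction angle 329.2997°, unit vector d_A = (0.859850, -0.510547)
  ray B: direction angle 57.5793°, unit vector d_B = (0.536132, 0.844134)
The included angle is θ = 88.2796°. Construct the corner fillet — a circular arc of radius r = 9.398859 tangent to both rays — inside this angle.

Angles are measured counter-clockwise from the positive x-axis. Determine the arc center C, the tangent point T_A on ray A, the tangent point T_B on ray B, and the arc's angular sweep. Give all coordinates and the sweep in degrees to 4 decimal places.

bisector direction at 13.4395° = (0.972616,0.232418)
center distance |VC| = r/sin(θ/2) = 9.398859/sin(44.1398°) = 13.496129
C = V + |VC|·bis = (6.0301,11.5842)
T_A = V + ((C−V)·d_A)·d_A = V + 9.6854·d_A = (1.2315,3.5026)
T_B = V + ((C−V)·d_B)·d_B = V + 9.6854·d_B = (-1.9038,16.6233)
sweep = 180° − θ = 91.7204°

center=(6.0301,11.5842) T_A=(1.2315,3.5026) T_B=(-1.9038,16.6233) sweep=91.7204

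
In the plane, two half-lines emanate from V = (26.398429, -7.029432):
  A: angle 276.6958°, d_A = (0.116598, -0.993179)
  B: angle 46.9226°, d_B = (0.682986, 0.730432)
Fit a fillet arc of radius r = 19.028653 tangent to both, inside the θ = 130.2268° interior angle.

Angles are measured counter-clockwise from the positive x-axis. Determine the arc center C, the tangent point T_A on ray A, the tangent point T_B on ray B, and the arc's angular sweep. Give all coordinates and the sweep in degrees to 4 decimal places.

center=(46.3265,-13.5779) T_A=(27.4277,-15.7966) T_B=(32.4274,-0.5816) sweep=49.7732

bisector direction at 341.8092° = (0.950022,-0.312182)
center distance |VC| = r/sin(θ/2) = 19.028653/sin(65.1134°) = 20.976477
C = V + |VC|·bis = (46.3265,-13.5779)
T_A = V + ((C−V)·d_A)·d_A = V + 8.8274·d_A = (27.4277,-15.7966)
T_B = V + ((C−V)·d_B)·d_B = V + 8.8274·d_B = (32.4274,-0.5816)
sweep = 180° − θ = 49.7732°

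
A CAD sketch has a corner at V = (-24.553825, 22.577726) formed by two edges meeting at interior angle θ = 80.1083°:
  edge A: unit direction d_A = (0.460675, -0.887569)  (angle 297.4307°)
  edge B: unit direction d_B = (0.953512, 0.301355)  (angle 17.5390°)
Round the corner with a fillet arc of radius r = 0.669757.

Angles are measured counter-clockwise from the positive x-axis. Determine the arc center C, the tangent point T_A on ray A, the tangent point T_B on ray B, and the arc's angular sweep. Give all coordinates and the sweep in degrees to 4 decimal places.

bisector direction at 337.4848° = (0.923778,-0.382928)
center distance |VC| = r/sin(θ/2) = 0.669757/sin(40.0541°) = 1.040785
C = V + |VC|·bis = (-23.5924,22.1792)
T_A = V + ((C−V)·d_A)·d_A = V + 0.7967·d_A = (-24.1868,21.8706)
T_B = V + ((C−V)·d_B)·d_B = V + 0.7967·d_B = (-23.7942,22.8178)
sweep = 180° − θ = 99.8917°

center=(-23.5924,22.1792) T_A=(-24.1868,21.8706) T_B=(-23.7942,22.8178) sweep=99.8917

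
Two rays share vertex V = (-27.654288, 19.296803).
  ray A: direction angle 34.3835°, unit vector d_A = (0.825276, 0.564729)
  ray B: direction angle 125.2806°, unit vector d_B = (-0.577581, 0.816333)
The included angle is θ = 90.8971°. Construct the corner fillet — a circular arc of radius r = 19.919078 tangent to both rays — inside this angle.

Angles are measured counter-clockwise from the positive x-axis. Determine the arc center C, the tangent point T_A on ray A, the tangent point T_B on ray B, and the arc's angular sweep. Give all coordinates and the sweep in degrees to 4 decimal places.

bisector direction at 79.8320° = (0.176534,0.984295)
center distance |VC| = r/sin(θ/2) = 19.919078/sin(45.4485°) = 27.951863
C = V + |VC|·bis = (-22.7198,46.8097)
T_A = V + ((C−V)·d_A)·d_A = V + 19.6096·d_A = (-11.4709,30.3709)
T_B = V + ((C−V)·d_B)·d_B = V + 19.6096·d_B = (-38.9804,35.3048)
sweep = 180° − θ = 89.1029°

center=(-22.7198,46.8097) T_A=(-11.4709,30.3709) T_B=(-38.9804,35.3048) sweep=89.1029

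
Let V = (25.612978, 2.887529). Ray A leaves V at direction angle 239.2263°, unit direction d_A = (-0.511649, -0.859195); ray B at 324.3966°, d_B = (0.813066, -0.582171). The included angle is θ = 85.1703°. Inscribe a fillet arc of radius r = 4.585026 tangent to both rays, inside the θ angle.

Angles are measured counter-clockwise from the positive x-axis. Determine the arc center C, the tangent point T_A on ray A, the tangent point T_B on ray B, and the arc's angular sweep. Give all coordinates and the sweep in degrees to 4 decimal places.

center=(26.9999,-3.7447) T_A=(23.0605,-1.3988) T_B=(29.6692,-0.0168) sweep=94.8297

bisector direction at 281.8115° = (0.204692,-0.978827)
center distance |VC| = r/sin(θ/2) = 4.585026/sin(42.5851°) = 6.775715
C = V + |VC|·bis = (26.9999,-3.7447)
T_A = V + ((C−V)·d_A)·d_A = V + 4.9888·d_A = (23.0605,-1.3988)
T_B = V + ((C−V)·d_B)·d_B = V + 4.9888·d_B = (29.6692,-0.0168)
sweep = 180° − θ = 94.8297°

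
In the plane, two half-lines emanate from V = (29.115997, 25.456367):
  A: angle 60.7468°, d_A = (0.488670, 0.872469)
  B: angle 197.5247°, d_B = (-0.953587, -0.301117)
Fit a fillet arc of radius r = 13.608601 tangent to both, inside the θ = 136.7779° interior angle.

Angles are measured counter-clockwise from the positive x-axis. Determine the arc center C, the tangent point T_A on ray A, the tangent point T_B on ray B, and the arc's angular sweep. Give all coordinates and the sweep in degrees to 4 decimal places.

center=(19.8774,36.8100) T_A=(31.7504,30.1599) T_B=(23.9751,23.8330) sweep=43.2221

bisector direction at 129.1358° = (-0.631160,0.775653)
center distance |VC| = r/sin(θ/2) = 13.608601/sin(68.3889°) = 14.637540
C = V + |VC|·bis = (19.8774,36.8100)
T_A = V + ((C−V)·d_A)·d_A = V + 5.3911·d_A = (31.7504,30.1599)
T_B = V + ((C−V)·d_B)·d_B = V + 5.3911·d_B = (23.9751,23.8330)
sweep = 180° − θ = 43.2221°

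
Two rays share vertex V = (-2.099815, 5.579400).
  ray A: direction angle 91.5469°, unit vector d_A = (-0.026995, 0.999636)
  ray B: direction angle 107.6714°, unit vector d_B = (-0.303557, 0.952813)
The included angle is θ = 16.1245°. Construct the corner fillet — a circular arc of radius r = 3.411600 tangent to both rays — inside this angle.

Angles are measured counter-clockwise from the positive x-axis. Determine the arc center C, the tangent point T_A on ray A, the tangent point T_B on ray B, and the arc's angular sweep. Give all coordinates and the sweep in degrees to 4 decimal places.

bisector direction at 99.6091° = (-0.166926,0.985969)
center distance |VC| = r/sin(θ/2) = 3.411600/sin(8.0623°) = 24.325322
C = V + |VC|·bis = (-6.1603,29.5634)
T_A = V + ((C−V)·d_A)·d_A = V + 24.0849·d_A = (-2.7500,29.6555)
T_B = V + ((C−V)·d_B)·d_B = V + 24.0849·d_B = (-9.4110,28.5278)
sweep = 180° − θ = 163.8755°

center=(-6.1603,29.5634) T_A=(-2.7500,29.6555) T_B=(-9.4110,28.5278) sweep=163.8755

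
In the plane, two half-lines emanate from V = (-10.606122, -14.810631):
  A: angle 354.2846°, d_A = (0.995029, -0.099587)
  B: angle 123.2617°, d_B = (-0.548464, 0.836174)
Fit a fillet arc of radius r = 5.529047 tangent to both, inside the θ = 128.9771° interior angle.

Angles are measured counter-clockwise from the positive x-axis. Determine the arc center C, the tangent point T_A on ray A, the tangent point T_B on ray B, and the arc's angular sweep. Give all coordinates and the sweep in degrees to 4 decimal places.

bisector direction at 58.7732° = (0.518428,0.855121)
center distance |VC| = r/sin(θ/2) = 5.529047/sin(64.4886°) = 6.126373
C = V + |VC|·bis = (-7.4300,-9.5718)
T_A = V + ((C−V)·d_A)·d_A = V + 2.6386·d_A = (-7.9807,-15.0734)
T_B = V + ((C−V)·d_B)·d_B = V + 2.6386·d_B = (-12.0533,-12.6043)
sweep = 180° − θ = 51.0229°

center=(-7.4300,-9.5718) T_A=(-7.9807,-15.0734) T_B=(-12.0533,-12.6043) sweep=51.0229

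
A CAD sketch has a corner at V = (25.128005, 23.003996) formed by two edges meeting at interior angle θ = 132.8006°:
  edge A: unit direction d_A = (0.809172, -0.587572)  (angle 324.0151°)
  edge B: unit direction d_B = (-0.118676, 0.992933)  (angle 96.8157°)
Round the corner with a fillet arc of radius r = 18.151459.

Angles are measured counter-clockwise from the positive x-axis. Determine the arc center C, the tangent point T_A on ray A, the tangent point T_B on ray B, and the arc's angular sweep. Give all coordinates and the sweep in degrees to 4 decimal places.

bisector direction at 30.4154° = (0.862378,0.506266)
center distance |VC| = r/sin(θ/2) = 18.151459/sin(66.4003°) = 19.808114
C = V + |VC|·bis = (42.2101,33.0322)
T_A = V + ((C−V)·d_A)·d_A = V + 7.9301·d_A = (31.5448,18.3445)
T_B = V + ((C−V)·d_B)·d_B = V + 7.9301·d_B = (24.1869,30.8780)
sweep = 180° − θ = 47.1994°

center=(42.2101,33.0322) T_A=(31.5448,18.3445) T_B=(24.1869,30.8780) sweep=47.1994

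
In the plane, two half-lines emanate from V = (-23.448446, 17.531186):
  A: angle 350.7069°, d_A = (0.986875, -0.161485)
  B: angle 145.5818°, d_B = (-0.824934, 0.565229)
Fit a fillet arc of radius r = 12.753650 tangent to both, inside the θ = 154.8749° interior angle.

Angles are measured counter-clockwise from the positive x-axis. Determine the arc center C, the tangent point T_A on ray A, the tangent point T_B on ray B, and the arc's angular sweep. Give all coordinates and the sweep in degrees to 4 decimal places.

center=(-18.5842,29.6585) T_A=(-20.6437,17.0722) T_B=(-25.7929,19.1376) sweep=25.1251

bisector direction at 68.1444° = (0.372269,0.928125)
center distance |VC| = r/sin(θ/2) = 12.753650/sin(77.4374°) = 13.066473
C = V + |VC|·bis = (-18.5842,29.6585)
T_A = V + ((C−V)·d_A)·d_A = V + 2.8420·d_A = (-20.6437,17.0722)
T_B = V + ((C−V)·d_B)·d_B = V + 2.8420·d_B = (-25.7929,19.1376)
sweep = 180° − θ = 25.1251°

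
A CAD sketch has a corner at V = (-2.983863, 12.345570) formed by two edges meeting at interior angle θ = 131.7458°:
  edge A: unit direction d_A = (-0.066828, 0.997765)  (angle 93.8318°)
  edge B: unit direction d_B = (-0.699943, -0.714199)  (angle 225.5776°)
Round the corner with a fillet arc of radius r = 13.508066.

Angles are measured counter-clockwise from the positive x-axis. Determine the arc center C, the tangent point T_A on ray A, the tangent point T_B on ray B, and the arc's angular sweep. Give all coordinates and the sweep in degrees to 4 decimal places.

bisector direction at 159.7047° = (-0.937917,0.346859)
center distance |VC| = r/sin(θ/2) = 13.508066/sin(65.8729°) = 14.801074
C = V + |VC|·bis = (-16.8660,17.4795)
T_A = V + ((C−V)·d_A)·d_A = V + 6.0501·d_A = (-3.3882,18.3822)
T_B = V + ((C−V)·d_B)·d_B = V + 6.0501·d_B = (-7.2186,8.0246)
sweep = 180° − θ = 48.2542°

center=(-16.8660,17.4795) T_A=(-3.3882,18.3822) T_B=(-7.2186,8.0246) sweep=48.2542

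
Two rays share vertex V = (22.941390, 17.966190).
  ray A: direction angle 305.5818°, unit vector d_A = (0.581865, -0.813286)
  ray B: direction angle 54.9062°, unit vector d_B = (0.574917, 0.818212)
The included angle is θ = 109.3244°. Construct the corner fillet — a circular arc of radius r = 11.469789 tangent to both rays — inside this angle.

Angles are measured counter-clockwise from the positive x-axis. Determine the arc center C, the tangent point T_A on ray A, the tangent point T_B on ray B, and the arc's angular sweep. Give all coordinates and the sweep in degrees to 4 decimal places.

bisector direction at 0.2440° = (0.999991,0.004259)
center distance |VC| = r/sin(θ/2) = 11.469789/sin(54.6622°) = 14.060315
C = V + |VC|·bis = (37.0016,18.0261)
T_A = V + ((C−V)·d_A)·d_A = V + 8.1324·d_A = (27.6734,11.3522)
T_B = V + ((C−V)·d_B)·d_B = V + 8.1324·d_B = (27.6169,24.6202)
sweep = 180° − θ = 70.6756°

center=(37.0016,18.0261) T_A=(27.6734,11.3522) T_B=(27.6169,24.6202) sweep=70.6756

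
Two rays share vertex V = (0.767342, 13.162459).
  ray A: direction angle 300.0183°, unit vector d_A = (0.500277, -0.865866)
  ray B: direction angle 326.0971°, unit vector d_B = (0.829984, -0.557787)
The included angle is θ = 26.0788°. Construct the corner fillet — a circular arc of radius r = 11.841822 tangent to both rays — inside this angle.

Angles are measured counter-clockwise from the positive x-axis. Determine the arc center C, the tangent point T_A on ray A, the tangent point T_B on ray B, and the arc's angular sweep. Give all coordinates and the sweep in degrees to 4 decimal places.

center=(36.6010,-25.1869) T_A=(26.3475,-31.1111) T_B=(43.2062,-15.3584) sweep=153.9212

bisector direction at 313.0577° = (0.682735,-0.730667)
center distance |VC| = r/sin(θ/2) = 11.841822/sin(13.0394°) = 52.485452
C = V + |VC|·bis = (36.6010,-25.1869)
T_A = V + ((C−V)·d_A)·d_A = V + 51.1321·d_A = (26.3475,-31.1111)
T_B = V + ((C−V)·d_B)·d_B = V + 51.1321·d_B = (43.2062,-15.3584)
sweep = 180° − θ = 153.9212°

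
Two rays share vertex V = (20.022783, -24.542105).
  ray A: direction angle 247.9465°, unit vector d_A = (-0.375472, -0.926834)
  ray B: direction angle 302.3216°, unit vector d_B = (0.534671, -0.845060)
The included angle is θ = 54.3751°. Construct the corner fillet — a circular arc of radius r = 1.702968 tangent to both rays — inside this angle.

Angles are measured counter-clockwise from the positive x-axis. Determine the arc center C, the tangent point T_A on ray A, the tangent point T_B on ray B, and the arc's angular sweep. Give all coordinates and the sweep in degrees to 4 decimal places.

bisector direction at 275.1341° = (0.089486,-0.995988)
center distance |VC| = r/sin(θ/2) = 1.702968/sin(27.1876°) = 3.727185
C = V + |VC|·bis = (20.3563,-28.2543)
T_A = V + ((C−V)·d_A)·d_A = V + 3.3154·d_A = (18.7779,-27.6149)
T_B = V + ((C−V)·d_B)·d_B = V + 3.3154·d_B = (21.7954,-27.3438)
sweep = 180° − θ = 125.6249°

center=(20.3563,-28.2543) T_A=(18.7779,-27.6149) T_B=(21.7954,-27.3438) sweep=125.6249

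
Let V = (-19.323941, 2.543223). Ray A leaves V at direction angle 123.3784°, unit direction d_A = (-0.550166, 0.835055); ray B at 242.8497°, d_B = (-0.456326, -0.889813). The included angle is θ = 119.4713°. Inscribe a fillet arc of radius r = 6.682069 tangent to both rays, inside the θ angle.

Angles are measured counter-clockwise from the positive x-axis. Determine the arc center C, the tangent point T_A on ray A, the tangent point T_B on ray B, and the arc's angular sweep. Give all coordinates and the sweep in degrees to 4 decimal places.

center=(-27.0490,2.1229) T_A=(-21.4691,5.7992) T_B=(-21.1032,-0.9263) sweep=60.5287

bisector direction at 183.1140° = (-0.998523,-0.054324)
center distance |VC| = r/sin(θ/2) = 6.682069/sin(59.7356°) = 7.736479
C = V + |VC|·bis = (-27.0490,2.1229)
T_A = V + ((C−V)·d_A)·d_A = V + 3.8991·d_A = (-21.4691,5.7992)
T_B = V + ((C−V)·d_B)·d_B = V + 3.8991·d_B = (-21.1032,-0.9263)
sweep = 180° − θ = 60.5287°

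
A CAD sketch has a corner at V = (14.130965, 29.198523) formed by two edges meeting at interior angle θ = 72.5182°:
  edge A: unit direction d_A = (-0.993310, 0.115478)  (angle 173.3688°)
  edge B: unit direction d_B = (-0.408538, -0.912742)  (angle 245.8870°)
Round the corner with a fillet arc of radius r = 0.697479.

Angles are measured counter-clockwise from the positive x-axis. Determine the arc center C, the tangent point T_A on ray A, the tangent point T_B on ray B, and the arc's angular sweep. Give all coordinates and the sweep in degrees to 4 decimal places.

center=(13.1059,28.6155) T_A=(13.1864,29.3083) T_B=(13.7425,28.3306) sweep=107.4818

bisector direction at 209.6279° = (-0.869254,-0.494365)
center distance |VC| = r/sin(θ/2) = 0.697479/sin(36.2591°) = 1.179294
C = V + |VC|·bis = (13.1059,28.6155)
T_A = V + ((C−V)·d_A)·d_A = V + 0.9509·d_A = (13.1864,29.3083)
T_B = V + ((C−V)·d_B)·d_B = V + 0.9509·d_B = (13.7425,28.3306)
sweep = 180° − θ = 107.4818°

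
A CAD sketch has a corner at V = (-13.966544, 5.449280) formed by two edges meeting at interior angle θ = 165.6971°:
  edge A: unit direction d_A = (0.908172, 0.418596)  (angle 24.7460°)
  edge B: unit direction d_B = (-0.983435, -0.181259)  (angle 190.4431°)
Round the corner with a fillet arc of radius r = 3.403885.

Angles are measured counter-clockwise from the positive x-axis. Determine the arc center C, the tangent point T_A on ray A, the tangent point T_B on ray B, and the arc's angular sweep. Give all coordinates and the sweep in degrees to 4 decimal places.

center=(-15.0035,8.7194) T_A=(-13.5787,5.6281) T_B=(-14.3866,5.3719) sweep=14.3029

bisector direction at 107.5945° = (-0.302279,0.953219)
center distance |VC| = r/sin(θ/2) = 3.403885/sin(82.8486°) = 3.430573
C = V + |VC|·bis = (-15.0035,8.7194)
T_A = V + ((C−V)·d_A)·d_A = V + 0.4271·d_A = (-13.5787,5.6281)
T_B = V + ((C−V)·d_B)·d_B = V + 0.4271·d_B = (-14.3866,5.3719)
sweep = 180° − θ = 14.3029°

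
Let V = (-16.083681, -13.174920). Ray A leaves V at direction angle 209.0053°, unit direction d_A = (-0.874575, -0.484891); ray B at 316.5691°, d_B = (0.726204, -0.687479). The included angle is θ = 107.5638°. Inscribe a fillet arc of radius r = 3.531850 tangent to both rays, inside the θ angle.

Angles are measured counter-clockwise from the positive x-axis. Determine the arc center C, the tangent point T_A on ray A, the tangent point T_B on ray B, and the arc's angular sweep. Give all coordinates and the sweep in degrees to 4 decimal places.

bisector direction at 262.7872° = (-0.125555,-0.992087)
center distance |VC| = r/sin(θ/2) = 3.531850/sin(53.7819°) = 4.377746
C = V + |VC|·bis = (-16.6333,-17.5180)
T_A = V + ((C−V)·d_A)·d_A = V + 2.5866·d_A = (-18.3459,-14.4292)
T_B = V + ((C−V)·d_B)·d_B = V + 2.5866·d_B = (-14.2053,-14.9532)
sweep = 180° − θ = 72.4362°

center=(-16.6333,-17.5180) T_A=(-18.3459,-14.4292) T_B=(-14.2053,-14.9532) sweep=72.4362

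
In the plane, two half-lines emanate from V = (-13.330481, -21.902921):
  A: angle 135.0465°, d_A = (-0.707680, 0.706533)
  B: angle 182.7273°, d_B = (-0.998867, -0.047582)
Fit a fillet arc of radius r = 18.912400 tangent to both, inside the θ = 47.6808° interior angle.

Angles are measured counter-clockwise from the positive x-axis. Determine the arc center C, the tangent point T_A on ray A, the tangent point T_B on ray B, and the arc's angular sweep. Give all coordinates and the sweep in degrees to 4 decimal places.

center=(-56.9803,-5.0484) T_A=(-43.6181,8.3355) T_B=(-56.0804,-23.9394) sweep=132.3192

bisector direction at 158.8869° = (-0.932871,0.360210)
center distance |VC| = r/sin(θ/2) = 18.912400/sin(23.8404°) = 46.790826
C = V + |VC|·bis = (-56.9803,-5.0484)
T_A = V + ((C−V)·d_A)·d_A = V + 42.7984·d_A = (-43.6181,8.3355)
T_B = V + ((C−V)·d_B)·d_B = V + 42.7984·d_B = (-56.0804,-23.9394)
sweep = 180° − θ = 132.3192°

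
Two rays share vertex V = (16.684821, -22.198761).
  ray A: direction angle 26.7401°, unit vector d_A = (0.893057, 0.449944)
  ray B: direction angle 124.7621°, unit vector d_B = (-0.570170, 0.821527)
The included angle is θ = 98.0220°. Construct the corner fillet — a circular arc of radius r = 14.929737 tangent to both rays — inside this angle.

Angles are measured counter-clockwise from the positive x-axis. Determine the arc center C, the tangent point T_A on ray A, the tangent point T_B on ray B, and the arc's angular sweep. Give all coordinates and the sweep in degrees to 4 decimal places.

center=(21.5531,-3.0284) T_A=(28.2706,-16.3615) T_B=(9.2879,-11.5409) sweep=81.9780

bisector direction at 75.7511° = (0.246135,0.969236)
center distance |VC| = r/sin(θ/2) = 14.929737/sin(49.0110°) = 19.778795
C = V + |VC|·bis = (21.5531,-3.0284)
T_A = V + ((C−V)·d_A)·d_A = V + 12.9732·d_A = (28.2706,-16.3615)
T_B = V + ((C−V)·d_B)·d_B = V + 12.9732·d_B = (9.2879,-11.5409)
sweep = 180° − θ = 81.9780°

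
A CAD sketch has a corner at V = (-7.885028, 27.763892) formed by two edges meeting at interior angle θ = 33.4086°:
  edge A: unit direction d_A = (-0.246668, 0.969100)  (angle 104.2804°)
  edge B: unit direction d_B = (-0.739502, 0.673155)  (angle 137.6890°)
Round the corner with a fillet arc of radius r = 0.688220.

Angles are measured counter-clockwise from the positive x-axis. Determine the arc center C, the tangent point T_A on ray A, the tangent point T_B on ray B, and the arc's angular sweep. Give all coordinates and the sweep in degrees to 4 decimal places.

center=(-9.1177,29.8166) T_A=(-8.4507,29.9864) T_B=(-9.5810,29.3077) sweep=146.5914

bisector direction at 120.9847° = (-0.514809,0.857305)
center distance |VC| = r/sin(θ/2) = 0.688220/sin(16.7043°) = 2.394372
C = V + |VC|·bis = (-9.1177,29.8166)
T_A = V + ((C−V)·d_A)·d_A = V + 2.2933·d_A = (-8.4507,29.9864)
T_B = V + ((C−V)·d_B)·d_B = V + 2.2933·d_B = (-9.5810,29.3077)
sweep = 180° − θ = 146.5914°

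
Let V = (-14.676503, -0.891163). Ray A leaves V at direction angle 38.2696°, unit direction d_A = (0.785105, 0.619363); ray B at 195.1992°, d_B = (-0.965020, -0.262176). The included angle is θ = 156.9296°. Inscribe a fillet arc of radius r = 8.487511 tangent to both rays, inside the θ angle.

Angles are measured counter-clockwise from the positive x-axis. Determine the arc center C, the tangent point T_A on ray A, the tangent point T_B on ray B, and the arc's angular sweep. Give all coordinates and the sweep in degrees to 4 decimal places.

center=(-18.5734,6.8453) T_A=(-13.3165,0.1817) T_B=(-16.3481,-1.3453) sweep=23.0704

bisector direction at 116.7344° = (-0.449855,0.893101)
center distance |VC| = r/sin(θ/2) = 8.487511/sin(78.4648°) = 8.662475
C = V + |VC|·bis = (-18.5734,6.8453)
T_A = V + ((C−V)·d_A)·d_A = V + 1.7322·d_A = (-13.3165,0.1817)
T_B = V + ((C−V)·d_B)·d_B = V + 1.7322·d_B = (-16.3481,-1.3453)
sweep = 180° − θ = 23.0704°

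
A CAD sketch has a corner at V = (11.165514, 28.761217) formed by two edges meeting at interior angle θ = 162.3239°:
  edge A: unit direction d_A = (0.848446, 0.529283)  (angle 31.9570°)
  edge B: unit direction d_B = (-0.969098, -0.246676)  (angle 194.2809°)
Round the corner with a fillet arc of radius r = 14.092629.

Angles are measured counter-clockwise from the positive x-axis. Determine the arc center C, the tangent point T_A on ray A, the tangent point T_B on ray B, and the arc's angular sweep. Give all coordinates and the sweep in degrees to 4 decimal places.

bisector direction at 113.1190° = (-0.392641,0.919692)
center distance |VC| = r/sin(θ/2) = 14.092629/sin(81.1620°) = 14.261968
C = V + |VC|·bis = (5.5657,41.8778)
T_A = V + ((C−V)·d_A)·d_A = V + 2.1912·d_A = (13.0247,29.9210)
T_B = V + ((C−V)·d_B)·d_B = V + 2.1912·d_B = (9.0420,28.2207)
sweep = 180° − θ = 17.6761°

center=(5.5657,41.8778) T_A=(13.0247,29.9210) T_B=(9.0420,28.2207) sweep=17.6761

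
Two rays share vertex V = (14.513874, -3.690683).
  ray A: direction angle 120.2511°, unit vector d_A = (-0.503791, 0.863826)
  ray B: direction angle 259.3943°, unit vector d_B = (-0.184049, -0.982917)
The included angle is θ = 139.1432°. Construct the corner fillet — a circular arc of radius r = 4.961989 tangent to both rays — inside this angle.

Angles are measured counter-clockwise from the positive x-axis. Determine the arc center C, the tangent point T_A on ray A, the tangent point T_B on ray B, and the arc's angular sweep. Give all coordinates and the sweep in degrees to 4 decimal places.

center=(9.2965,-4.5940) T_A=(13.5828,-2.0942) T_B=(14.1737,-5.5073) sweep=40.8568

bisector direction at 189.8227° = (-0.985340,-0.170600)
center distance |VC| = r/sin(θ/2) = 4.961989/sin(69.5716°) = 5.294996
C = V + |VC|·bis = (9.2965,-4.5940)
T_A = V + ((C−V)·d_A)·d_A = V + 1.8481·d_A = (13.5828,-2.0942)
T_B = V + ((C−V)·d_B)·d_B = V + 1.8481·d_B = (14.1737,-5.5073)
sweep = 180° − θ = 40.8568°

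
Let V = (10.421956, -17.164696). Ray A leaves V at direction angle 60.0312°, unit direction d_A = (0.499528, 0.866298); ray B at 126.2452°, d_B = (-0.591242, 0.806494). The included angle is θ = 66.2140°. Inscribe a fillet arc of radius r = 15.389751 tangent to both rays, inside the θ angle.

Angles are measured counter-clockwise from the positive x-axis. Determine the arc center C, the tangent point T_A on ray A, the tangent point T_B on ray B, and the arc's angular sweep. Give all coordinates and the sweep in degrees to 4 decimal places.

center=(8.8795,10.9689) T_A=(22.2116,3.2812) T_B=(-3.5323,1.8698) sweep=113.7860

bisector direction at 93.1382° = (-0.054745,0.998500)
center distance |VC| = r/sin(θ/2) = 15.389751/sin(33.1070°) = 28.175814
C = V + |VC|·bis = (8.8795,10.9689)
T_A = V + ((C−V)·d_A)·d_A = V + 23.6015·d_A = (22.2116,3.2812)
T_B = V + ((C−V)·d_B)·d_B = V + 23.6015·d_B = (-3.5323,1.8698)
sweep = 180° − θ = 113.7860°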